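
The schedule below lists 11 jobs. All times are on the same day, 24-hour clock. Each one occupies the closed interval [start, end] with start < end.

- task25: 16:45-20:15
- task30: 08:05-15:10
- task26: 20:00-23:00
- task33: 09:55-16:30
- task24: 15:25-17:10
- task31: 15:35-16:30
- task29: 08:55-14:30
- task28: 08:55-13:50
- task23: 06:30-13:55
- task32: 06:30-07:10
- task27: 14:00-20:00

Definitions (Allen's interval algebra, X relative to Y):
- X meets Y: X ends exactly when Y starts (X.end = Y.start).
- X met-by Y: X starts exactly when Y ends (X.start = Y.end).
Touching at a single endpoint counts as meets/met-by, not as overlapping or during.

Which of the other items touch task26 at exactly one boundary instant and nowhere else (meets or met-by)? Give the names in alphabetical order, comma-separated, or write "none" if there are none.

Target task26 = [20:00, 23:00].
task23 [06:30, 13:55] → before → no.
task24 [15:25, 17:10] → before → no.
task25 [16:45, 20:15] → overlaps → no.
task27 [14:00, 20:00] → meets → yes.
task28 [08:55, 13:50] → before → no.
task29 [08:55, 14:30] → before → no.
task30 [08:05, 15:10] → before → no.
task31 [15:35, 16:30] → before → no.
task32 [06:30, 07:10] → before → no.
task33 [09:55, 16:30] → before → no.
Result: task27.

task27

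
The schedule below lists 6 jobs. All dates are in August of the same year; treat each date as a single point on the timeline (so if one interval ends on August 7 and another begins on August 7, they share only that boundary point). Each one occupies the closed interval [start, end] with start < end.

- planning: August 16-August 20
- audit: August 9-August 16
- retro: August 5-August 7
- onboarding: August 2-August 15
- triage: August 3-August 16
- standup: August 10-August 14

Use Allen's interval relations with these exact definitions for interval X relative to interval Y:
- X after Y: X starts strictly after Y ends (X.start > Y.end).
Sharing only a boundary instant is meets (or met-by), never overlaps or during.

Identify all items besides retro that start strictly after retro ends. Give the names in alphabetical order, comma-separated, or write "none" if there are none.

audit, planning, standup

Target retro = [August 5, August 7].
audit [August 9, August 16] → after → yes.
onboarding [August 2, August 15] → contains → no.
planning [August 16, August 20] → after → yes.
standup [August 10, August 14] → after → yes.
triage [August 3, August 16] → contains → no.
Result: audit, planning, standup.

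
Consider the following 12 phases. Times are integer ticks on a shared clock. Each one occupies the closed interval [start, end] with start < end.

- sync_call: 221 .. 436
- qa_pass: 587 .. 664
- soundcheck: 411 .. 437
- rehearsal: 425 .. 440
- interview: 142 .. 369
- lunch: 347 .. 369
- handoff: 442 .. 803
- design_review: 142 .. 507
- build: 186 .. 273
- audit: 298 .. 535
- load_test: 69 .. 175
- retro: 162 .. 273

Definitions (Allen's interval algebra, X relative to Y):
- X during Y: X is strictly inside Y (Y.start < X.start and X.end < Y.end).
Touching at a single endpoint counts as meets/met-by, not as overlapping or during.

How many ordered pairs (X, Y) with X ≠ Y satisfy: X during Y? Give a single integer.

13

Checking all 132 ordered pairs for relation 'during'; matching pairs in alphabetical order:
(build, design_review): build during design_review ✓
(build, interview): build during interview ✓
(lunch, audit): lunch during audit ✓
(lunch, design_review): lunch during design_review ✓
(lunch, sync_call): lunch during sync_call ✓
(qa_pass, handoff): qa_pass during handoff ✓
(rehearsal, audit): rehearsal during audit ✓
(rehearsal, design_review): rehearsal during design_review ✓
(retro, design_review): retro during design_review ✓
(retro, interview): retro during interview ✓
(soundcheck, audit): soundcheck during audit ✓
(soundcheck, design_review): soundcheck during design_review ✓
(sync_call, design_review): sync_call during design_review ✓
Count: 13.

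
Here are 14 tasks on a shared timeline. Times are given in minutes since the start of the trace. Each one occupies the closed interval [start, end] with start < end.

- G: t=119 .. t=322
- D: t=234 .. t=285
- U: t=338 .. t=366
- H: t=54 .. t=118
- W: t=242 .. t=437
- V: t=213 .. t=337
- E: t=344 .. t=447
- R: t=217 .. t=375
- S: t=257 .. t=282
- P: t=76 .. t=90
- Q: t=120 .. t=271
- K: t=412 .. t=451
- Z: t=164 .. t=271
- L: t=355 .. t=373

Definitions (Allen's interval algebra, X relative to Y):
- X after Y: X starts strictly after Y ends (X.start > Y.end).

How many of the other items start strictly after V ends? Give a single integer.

Target V = [t=213, t=337].
D [t=234, t=285] → during → no.
E [t=344, t=447] → after → counts.
G [t=119, t=322] → overlaps → no.
H [t=54, t=118] → before → no.
K [t=412, t=451] → after → counts.
L [t=355, t=373] → after → counts.
P [t=76, t=90] → before → no.
Q [t=120, t=271] → overlaps → no.
R [t=217, t=375] → overlapped-by → no.
S [t=257, t=282] → during → no.
U [t=338, t=366] → after → counts.
W [t=242, t=437] → overlapped-by → no.
Z [t=164, t=271] → overlaps → no.
Total: 4.

4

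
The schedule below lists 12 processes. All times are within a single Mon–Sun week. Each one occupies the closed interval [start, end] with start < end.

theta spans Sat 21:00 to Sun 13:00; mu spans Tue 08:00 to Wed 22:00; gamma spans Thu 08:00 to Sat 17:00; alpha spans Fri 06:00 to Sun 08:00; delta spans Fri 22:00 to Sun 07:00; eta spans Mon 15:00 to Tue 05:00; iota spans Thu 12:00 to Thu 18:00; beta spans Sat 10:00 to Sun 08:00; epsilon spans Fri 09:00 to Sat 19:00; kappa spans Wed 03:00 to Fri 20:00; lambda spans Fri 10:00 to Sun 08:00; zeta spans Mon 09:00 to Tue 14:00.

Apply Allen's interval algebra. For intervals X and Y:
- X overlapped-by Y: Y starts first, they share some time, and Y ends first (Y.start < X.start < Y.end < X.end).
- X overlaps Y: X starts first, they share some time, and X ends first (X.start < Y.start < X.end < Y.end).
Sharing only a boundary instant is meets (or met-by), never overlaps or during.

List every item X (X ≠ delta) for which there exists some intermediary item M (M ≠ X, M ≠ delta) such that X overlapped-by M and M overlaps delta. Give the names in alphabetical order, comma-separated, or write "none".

Target delta = [Fri 22:00, Sun 07:00].
Intermediaries M with M overlaps delta: epsilon, gamma.
Via epsilon — items with X overlapped-by epsilon: beta, lambda.
Via gamma — items with X overlapped-by gamma: alpha, beta, epsilon, lambda.
Union: alpha, beta, epsilon, lambda.

alpha, beta, epsilon, lambda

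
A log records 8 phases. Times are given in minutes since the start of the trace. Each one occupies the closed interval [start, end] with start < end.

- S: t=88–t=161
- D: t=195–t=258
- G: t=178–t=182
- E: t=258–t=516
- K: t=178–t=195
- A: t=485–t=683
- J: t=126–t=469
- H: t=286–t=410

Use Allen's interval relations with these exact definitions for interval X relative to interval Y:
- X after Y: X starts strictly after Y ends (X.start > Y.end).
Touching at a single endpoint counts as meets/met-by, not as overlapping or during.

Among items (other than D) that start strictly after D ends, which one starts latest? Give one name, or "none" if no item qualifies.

A

Target D = [t=195, t=258].
A [t=485, t=683] → after → candidate.
E [t=258, t=516] → met-by → excluded.
G [t=178, t=182] → before → excluded.
H [t=286, t=410] → after → candidate.
J [t=126, t=469] → contains → excluded.
K [t=178, t=195] → meets → excluded.
S [t=88, t=161] → before → excluded.
Among candidates, latest start is t=485 → A.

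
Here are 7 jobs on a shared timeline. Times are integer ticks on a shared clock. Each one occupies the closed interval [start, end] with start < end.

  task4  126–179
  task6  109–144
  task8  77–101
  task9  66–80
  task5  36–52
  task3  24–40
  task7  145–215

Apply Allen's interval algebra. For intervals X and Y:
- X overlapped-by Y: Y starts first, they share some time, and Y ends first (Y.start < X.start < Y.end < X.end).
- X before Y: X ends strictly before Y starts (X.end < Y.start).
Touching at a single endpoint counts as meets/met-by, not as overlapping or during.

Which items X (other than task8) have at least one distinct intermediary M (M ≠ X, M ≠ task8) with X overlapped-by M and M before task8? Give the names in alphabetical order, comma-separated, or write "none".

Target task8 = [77, 101].
Intermediaries M with M before task8: task3, task5.
Via task3 — items with X overlapped-by task3: task5.
Via task5 — items with X overlapped-by task5: none.
Union: task5.

task5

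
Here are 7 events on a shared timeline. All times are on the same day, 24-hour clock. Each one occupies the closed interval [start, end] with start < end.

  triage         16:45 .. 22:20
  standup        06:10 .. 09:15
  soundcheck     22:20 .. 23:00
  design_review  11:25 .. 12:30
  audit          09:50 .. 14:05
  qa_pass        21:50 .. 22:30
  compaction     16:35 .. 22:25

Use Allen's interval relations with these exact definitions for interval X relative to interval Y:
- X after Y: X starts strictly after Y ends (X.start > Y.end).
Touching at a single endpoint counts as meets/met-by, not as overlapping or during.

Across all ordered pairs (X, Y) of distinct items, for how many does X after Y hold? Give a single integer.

14

Checking all 42 ordered pairs for relation 'after'; matching pairs in alphabetical order:
(audit, standup): audit after standup ✓
(compaction, audit): compaction after audit ✓
(compaction, design_review): compaction after design_review ✓
(compaction, standup): compaction after standup ✓
(design_review, standup): design_review after standup ✓
(qa_pass, audit): qa_pass after audit ✓
(qa_pass, design_review): qa_pass after design_review ✓
(qa_pass, standup): qa_pass after standup ✓
(soundcheck, audit): soundcheck after audit ✓
(soundcheck, design_review): soundcheck after design_review ✓
(soundcheck, standup): soundcheck after standup ✓
(triage, audit): triage after audit ✓
(triage, design_review): triage after design_review ✓
(triage, standup): triage after standup ✓
Count: 14.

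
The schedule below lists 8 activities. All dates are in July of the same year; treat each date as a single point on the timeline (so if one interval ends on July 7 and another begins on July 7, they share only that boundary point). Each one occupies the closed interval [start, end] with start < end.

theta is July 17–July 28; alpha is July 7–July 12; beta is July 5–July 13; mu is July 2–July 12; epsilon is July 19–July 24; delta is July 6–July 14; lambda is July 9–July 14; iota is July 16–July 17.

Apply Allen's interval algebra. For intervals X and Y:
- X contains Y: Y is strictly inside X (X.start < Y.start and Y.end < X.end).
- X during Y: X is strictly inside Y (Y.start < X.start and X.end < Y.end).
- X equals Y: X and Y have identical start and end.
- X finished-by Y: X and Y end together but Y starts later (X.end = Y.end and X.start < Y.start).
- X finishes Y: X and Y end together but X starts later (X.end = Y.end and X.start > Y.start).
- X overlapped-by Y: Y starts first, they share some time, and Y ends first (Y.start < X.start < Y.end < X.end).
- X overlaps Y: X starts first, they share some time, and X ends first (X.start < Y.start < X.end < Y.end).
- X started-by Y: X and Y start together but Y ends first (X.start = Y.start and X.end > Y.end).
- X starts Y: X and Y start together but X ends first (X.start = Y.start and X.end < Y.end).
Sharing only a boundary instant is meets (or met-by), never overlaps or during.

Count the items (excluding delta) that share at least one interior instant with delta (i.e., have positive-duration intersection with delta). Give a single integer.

Target delta = [July 6, July 14].
alpha [July 7, July 12] → during → counts.
beta [July 5, July 13] → overlaps → counts.
epsilon [July 19, July 24] → after → no.
iota [July 16, July 17] → after → no.
lambda [July 9, July 14] → finishes → counts.
mu [July 2, July 12] → overlaps → counts.
theta [July 17, July 28] → after → no.
Total: 4.

4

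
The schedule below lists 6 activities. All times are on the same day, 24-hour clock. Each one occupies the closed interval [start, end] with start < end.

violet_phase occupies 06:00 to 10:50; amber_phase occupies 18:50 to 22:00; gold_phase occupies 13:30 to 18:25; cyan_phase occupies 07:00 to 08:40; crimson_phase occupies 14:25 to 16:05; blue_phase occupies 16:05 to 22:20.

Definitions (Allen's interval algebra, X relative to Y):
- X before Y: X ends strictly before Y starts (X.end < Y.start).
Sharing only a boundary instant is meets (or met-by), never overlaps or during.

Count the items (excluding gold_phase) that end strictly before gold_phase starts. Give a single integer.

Target gold_phase = [13:30, 18:25].
amber_phase [18:50, 22:00] → after → no.
blue_phase [16:05, 22:20] → overlapped-by → no.
crimson_phase [14:25, 16:05] → during → no.
cyan_phase [07:00, 08:40] → before → counts.
violet_phase [06:00, 10:50] → before → counts.
Total: 2.

2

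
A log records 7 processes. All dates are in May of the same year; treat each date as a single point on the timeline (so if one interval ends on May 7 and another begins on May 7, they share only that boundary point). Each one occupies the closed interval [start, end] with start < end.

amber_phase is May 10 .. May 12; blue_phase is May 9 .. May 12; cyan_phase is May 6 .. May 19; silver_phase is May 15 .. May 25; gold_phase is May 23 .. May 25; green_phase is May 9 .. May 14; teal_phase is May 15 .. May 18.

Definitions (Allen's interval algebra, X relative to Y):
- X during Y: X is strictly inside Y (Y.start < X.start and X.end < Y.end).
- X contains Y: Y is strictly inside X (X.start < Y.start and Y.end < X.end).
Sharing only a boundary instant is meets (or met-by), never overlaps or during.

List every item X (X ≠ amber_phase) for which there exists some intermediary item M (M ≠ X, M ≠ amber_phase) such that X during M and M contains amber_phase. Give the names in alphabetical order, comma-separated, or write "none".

Target amber_phase = [May 10, May 12].
Intermediaries M with M contains amber_phase: cyan_phase, green_phase.
Via cyan_phase — items with X during cyan_phase: blue_phase, green_phase, teal_phase.
Via green_phase — items with X during green_phase: none.
Union: blue_phase, green_phase, teal_phase.

blue_phase, green_phase, teal_phase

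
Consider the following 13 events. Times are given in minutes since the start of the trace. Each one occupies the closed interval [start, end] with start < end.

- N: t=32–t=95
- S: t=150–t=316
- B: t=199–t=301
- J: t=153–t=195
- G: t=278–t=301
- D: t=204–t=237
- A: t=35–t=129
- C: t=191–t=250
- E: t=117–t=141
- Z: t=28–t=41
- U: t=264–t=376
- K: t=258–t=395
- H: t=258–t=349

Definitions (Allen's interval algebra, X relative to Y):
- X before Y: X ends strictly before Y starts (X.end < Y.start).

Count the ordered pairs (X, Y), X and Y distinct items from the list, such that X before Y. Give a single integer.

Checking all 156 ordered pairs for relation 'before'; matching pairs in alphabetical order:
(A, B): A before B ✓
(A, C): A before C ✓
(A, D): A before D ✓
(A, G): A before G ✓
(A, H): A before H ✓
(A, J): A before J ✓
(A, K): A before K ✓
(A, S): A before S ✓
(A, U): A before U ✓
(C, G): C before G ✓
(C, H): C before H ✓
(C, K): C before K ✓
(C, U): C before U ✓
(D, G): D before G ✓
(D, H): D before H ✓
(D, K): D before K ✓
(D, U): D before U ✓
(E, B): E before B ✓
(E, C): E before C ✓
(E, D): E before D ✓
(E, G): E before G ✓
(E, H): E before H ✓
(E, J): E before J ✓
(E, K): E before K ✓
... plus 28 further pairs not listed.
Count: 52.

52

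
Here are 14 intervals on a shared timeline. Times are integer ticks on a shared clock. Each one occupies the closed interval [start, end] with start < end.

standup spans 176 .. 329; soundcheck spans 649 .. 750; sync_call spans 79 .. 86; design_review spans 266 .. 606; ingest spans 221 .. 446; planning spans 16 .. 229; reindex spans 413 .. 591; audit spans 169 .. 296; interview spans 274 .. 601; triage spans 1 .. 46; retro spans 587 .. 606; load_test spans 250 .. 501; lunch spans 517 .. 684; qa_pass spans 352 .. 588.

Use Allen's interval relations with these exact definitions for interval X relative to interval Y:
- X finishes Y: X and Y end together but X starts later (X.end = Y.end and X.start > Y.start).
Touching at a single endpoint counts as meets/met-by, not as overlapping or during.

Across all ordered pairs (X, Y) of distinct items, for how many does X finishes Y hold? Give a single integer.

1

Checking all 182 ordered pairs for relation 'finishes'; matching pairs in alphabetical order:
(retro, design_review): retro finishes design_review ✓
Count: 1.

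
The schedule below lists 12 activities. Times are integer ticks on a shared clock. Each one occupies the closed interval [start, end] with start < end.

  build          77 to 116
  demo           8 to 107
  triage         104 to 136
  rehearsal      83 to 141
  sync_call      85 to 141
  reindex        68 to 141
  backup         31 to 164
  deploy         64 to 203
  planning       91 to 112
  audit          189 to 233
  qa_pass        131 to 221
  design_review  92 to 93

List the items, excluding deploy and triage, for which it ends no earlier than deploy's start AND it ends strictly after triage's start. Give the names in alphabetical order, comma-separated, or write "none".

audit, backup, build, demo, planning, qa_pass, rehearsal, reindex, sync_call

Conditions: its end is no earlier than deploy's start (X.end >= 64) AND its end is strictly after triage's start (X.end > 104).
audit: end 233 >= 64? ✓; end 233 > 104? ✓ → yes.
backup: end 164 >= 64? ✓; end 164 > 104? ✓ → yes.
build: end 116 >= 64? ✓; end 116 > 104? ✓ → yes.
demo: end 107 >= 64? ✓; end 107 > 104? ✓ → yes.
design_review: end 93 >= 64? ✓; end 93 > 104? ✗ → no.
planning: end 112 >= 64? ✓; end 112 > 104? ✓ → yes.
qa_pass: end 221 >= 64? ✓; end 221 > 104? ✓ → yes.
rehearsal: end 141 >= 64? ✓; end 141 > 104? ✓ → yes.
reindex: end 141 >= 64? ✓; end 141 > 104? ✓ → yes.
sync_call: end 141 >= 64? ✓; end 141 > 104? ✓ → yes.
Result: audit, backup, build, demo, planning, qa_pass, rehearsal, reindex, sync_call.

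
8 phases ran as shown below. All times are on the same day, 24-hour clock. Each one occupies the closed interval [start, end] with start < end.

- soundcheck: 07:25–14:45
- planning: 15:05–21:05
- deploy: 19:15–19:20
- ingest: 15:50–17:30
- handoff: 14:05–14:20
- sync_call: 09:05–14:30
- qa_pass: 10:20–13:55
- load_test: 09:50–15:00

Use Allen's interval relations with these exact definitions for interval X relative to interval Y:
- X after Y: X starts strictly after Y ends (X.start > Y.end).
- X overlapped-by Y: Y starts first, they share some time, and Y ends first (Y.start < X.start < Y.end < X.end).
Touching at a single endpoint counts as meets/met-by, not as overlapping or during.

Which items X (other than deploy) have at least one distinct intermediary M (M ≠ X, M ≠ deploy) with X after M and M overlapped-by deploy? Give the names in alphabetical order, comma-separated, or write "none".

none

Target deploy = [19:15, 19:20].
Intermediaries M with M overlapped-by deploy: none.
Union: none.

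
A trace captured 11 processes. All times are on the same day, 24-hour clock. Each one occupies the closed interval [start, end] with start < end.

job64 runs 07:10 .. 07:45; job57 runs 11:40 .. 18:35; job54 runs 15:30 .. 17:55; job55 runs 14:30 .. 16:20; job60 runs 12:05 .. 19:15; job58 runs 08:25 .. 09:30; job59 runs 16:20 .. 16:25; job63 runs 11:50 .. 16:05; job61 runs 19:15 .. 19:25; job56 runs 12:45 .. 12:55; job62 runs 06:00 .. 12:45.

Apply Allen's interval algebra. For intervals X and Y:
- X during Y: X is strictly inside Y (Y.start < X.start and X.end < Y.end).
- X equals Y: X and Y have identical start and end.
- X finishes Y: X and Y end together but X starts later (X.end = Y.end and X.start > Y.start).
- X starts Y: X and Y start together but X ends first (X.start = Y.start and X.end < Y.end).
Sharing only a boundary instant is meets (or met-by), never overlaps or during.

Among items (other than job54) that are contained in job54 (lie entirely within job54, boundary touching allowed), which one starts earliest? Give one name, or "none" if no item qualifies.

job59

Target job54 = [15:30, 17:55].
job55 [14:30, 16:20] → overlaps → excluded.
job56 [12:45, 12:55] → before → excluded.
job57 [11:40, 18:35] → contains → excluded.
job58 [08:25, 09:30] → before → excluded.
job59 [16:20, 16:25] → during → candidate.
job60 [12:05, 19:15] → contains → excluded.
job61 [19:15, 19:25] → after → excluded.
job62 [06:00, 12:45] → before → excluded.
job63 [11:50, 16:05] → overlaps → excluded.
job64 [07:10, 07:45] → before → excluded.
Among candidates, earliest start is 16:20 → job59.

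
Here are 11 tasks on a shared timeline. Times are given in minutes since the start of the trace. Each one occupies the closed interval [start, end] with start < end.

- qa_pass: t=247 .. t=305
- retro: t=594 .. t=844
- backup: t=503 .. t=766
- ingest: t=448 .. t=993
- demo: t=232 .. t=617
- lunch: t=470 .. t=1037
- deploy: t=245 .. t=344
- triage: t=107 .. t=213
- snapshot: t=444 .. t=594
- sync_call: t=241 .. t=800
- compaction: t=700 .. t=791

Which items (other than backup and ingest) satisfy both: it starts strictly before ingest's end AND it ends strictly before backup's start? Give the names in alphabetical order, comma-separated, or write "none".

Conditions: its start is strictly before ingest's end (X.start < t=993) AND its end is strictly before backup's start (X.end < t=503).
compaction: start t=700 < t=993? ✓; end t=791 < t=503? ✗ → no.
demo: start t=232 < t=993? ✓; end t=617 < t=503? ✗ → no.
deploy: start t=245 < t=993? ✓; end t=344 < t=503? ✓ → yes.
lunch: start t=470 < t=993? ✓; end t=1037 < t=503? ✗ → no.
qa_pass: start t=247 < t=993? ✓; end t=305 < t=503? ✓ → yes.
retro: start t=594 < t=993? ✓; end t=844 < t=503? ✗ → no.
snapshot: start t=444 < t=993? ✓; end t=594 < t=503? ✗ → no.
sync_call: start t=241 < t=993? ✓; end t=800 < t=503? ✗ → no.
triage: start t=107 < t=993? ✓; end t=213 < t=503? ✓ → yes.
Result: deploy, qa_pass, triage.

deploy, qa_pass, triage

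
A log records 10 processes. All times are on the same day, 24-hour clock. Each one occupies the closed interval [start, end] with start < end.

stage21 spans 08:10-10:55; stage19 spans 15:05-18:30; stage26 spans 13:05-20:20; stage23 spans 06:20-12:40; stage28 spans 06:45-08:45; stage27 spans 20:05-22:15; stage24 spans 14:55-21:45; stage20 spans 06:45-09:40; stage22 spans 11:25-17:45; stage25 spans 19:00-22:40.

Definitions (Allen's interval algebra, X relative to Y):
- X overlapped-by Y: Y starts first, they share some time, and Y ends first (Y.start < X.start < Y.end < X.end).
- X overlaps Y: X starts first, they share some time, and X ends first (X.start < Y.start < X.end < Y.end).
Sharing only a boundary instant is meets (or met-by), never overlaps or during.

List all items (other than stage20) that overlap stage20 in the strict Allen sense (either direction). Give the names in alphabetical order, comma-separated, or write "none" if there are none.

Target stage20 = [06:45, 09:40].
stage19 [15:05, 18:30] → after → no.
stage21 [08:10, 10:55] → overlapped-by → yes.
stage22 [11:25, 17:45] → after → no.
stage23 [06:20, 12:40] → contains → no.
stage24 [14:55, 21:45] → after → no.
stage25 [19:00, 22:40] → after → no.
stage26 [13:05, 20:20] → after → no.
stage27 [20:05, 22:15] → after → no.
stage28 [06:45, 08:45] → starts → no.
Result: stage21.

stage21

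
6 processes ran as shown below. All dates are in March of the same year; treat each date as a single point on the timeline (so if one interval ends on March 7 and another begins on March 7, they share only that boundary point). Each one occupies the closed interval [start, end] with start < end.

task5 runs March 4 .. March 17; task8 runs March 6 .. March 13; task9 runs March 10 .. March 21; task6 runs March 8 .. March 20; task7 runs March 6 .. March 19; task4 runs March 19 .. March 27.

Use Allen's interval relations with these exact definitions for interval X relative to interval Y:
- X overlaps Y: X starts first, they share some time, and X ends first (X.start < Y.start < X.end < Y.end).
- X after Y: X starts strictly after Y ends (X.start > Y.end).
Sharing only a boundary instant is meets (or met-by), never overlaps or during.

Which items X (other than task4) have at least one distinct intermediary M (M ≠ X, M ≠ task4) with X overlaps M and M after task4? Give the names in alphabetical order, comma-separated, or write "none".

none

Target task4 = [March 19, March 27].
Intermediaries M with M after task4: none.
Union: none.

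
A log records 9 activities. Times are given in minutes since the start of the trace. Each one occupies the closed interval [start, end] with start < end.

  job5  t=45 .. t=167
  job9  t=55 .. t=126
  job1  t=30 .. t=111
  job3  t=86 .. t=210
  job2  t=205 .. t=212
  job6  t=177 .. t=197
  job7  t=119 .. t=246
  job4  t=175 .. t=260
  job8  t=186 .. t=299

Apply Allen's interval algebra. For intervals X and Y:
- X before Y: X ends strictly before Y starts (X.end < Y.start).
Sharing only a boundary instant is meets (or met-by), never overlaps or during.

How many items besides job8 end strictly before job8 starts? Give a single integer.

3

Target job8 = [t=186, t=299].
job1 [t=30, t=111] → before → counts.
job2 [t=205, t=212] → during → no.
job3 [t=86, t=210] → overlaps → no.
job4 [t=175, t=260] → overlaps → no.
job5 [t=45, t=167] → before → counts.
job6 [t=177, t=197] → overlaps → no.
job7 [t=119, t=246] → overlaps → no.
job9 [t=55, t=126] → before → counts.
Total: 3.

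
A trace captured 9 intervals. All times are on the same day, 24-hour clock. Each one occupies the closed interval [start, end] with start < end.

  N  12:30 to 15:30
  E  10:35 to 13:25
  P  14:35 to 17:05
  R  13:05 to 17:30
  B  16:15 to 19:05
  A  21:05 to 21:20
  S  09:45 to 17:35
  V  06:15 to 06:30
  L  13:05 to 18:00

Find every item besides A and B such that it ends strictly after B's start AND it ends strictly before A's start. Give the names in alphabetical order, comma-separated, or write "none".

L, P, R, S

Conditions: its end is strictly after B's start (X.end > 16:15) AND its end is strictly before A's start (X.end < 21:05).
E: end 13:25 > 16:15? ✗; end 13:25 < 21:05? ✓ → no.
L: end 18:00 > 16:15? ✓; end 18:00 < 21:05? ✓ → yes.
N: end 15:30 > 16:15? ✗; end 15:30 < 21:05? ✓ → no.
P: end 17:05 > 16:15? ✓; end 17:05 < 21:05? ✓ → yes.
R: end 17:30 > 16:15? ✓; end 17:30 < 21:05? ✓ → yes.
S: end 17:35 > 16:15? ✓; end 17:35 < 21:05? ✓ → yes.
V: end 06:30 > 16:15? ✗; end 06:30 < 21:05? ✓ → no.
Result: L, P, R, S.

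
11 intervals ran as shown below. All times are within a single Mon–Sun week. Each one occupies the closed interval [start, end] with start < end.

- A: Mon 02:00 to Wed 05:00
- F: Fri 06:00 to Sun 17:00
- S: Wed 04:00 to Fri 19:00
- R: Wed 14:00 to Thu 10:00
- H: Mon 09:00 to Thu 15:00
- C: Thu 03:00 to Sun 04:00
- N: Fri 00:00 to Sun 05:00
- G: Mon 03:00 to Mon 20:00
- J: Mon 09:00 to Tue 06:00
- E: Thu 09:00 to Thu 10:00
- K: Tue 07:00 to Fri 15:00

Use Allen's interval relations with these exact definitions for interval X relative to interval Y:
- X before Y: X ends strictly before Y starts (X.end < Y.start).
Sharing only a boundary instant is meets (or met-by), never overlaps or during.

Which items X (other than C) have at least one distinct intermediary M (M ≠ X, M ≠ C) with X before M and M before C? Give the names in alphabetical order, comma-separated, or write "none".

none

Target C = [Thu 03:00, Sun 04:00].
Intermediaries M with M before C: A, G, J.
Via A — items with X before A: none.
Via G — items with X before G: none.
Via J — items with X before J: none.
Union: none.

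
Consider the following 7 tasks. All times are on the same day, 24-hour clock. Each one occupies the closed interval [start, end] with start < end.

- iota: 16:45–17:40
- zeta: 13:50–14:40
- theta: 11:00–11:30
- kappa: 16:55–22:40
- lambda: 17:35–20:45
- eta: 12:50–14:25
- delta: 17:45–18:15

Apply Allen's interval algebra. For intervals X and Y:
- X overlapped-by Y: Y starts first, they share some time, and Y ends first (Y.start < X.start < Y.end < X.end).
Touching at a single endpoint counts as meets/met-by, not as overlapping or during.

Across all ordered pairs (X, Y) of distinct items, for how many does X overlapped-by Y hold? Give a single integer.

3

Checking all 42 ordered pairs for relation 'overlapped-by'; matching pairs in alphabetical order:
(kappa, iota): kappa overlapped-by iota ✓
(lambda, iota): lambda overlapped-by iota ✓
(zeta, eta): zeta overlapped-by eta ✓
Count: 3.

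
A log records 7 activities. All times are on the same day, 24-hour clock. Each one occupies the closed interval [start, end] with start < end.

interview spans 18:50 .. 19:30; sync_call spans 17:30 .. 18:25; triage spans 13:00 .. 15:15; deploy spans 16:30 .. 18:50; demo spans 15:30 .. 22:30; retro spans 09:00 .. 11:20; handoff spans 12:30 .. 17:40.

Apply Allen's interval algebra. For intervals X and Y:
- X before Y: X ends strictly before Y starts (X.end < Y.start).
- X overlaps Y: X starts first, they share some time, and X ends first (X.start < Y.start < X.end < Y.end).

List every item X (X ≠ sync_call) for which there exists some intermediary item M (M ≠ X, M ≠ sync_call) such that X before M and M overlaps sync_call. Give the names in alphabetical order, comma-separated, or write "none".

retro

Target sync_call = [17:30, 18:25].
Intermediaries M with M overlaps sync_call: handoff.
Via handoff — items with X before handoff: retro.
Union: retro.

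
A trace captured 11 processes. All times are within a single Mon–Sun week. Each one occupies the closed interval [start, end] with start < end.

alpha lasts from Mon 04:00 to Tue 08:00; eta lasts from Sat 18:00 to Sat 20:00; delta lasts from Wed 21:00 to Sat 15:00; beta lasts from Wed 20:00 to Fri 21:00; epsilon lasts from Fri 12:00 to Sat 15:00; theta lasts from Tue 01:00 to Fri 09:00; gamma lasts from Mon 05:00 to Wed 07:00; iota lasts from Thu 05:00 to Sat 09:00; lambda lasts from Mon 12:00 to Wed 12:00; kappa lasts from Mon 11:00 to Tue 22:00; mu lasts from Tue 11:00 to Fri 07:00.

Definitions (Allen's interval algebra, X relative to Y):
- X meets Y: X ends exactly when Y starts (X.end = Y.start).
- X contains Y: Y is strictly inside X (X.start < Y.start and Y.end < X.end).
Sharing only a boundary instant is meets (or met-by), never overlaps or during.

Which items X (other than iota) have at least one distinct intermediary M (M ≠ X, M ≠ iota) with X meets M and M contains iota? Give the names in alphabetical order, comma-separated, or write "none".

none

Target iota = [Thu 05:00, Sat 09:00].
Intermediaries M with M contains iota: delta.
Via delta — items with X meets delta: none.
Union: none.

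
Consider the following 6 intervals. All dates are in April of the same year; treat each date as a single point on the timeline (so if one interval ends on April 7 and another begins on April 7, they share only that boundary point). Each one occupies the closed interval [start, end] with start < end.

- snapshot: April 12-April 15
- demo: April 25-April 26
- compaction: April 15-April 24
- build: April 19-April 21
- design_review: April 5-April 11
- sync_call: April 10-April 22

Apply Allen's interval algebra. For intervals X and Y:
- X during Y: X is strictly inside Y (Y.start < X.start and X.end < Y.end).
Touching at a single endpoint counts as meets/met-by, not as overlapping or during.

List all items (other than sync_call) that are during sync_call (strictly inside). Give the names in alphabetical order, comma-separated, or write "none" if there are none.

Target sync_call = [April 10, April 22].
build [April 19, April 21] → during → yes.
compaction [April 15, April 24] → overlapped-by → no.
demo [April 25, April 26] → after → no.
design_review [April 5, April 11] → overlaps → no.
snapshot [April 12, April 15] → during → yes.
Result: build, snapshot.

build, snapshot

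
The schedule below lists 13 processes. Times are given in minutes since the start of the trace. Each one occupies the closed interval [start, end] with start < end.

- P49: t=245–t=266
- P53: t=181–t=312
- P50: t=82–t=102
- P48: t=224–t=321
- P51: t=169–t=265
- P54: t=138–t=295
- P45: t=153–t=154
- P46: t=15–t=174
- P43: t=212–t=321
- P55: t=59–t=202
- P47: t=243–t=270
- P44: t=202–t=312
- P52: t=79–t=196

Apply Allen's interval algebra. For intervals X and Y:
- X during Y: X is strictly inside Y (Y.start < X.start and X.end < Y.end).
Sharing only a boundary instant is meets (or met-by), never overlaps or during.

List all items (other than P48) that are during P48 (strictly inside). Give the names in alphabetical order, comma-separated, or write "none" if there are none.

Target P48 = [t=224, t=321].
P43 [t=212, t=321] → finished-by → no.
P44 [t=202, t=312] → overlaps → no.
P45 [t=153, t=154] → before → no.
P46 [t=15, t=174] → before → no.
P47 [t=243, t=270] → during → yes.
P49 [t=245, t=266] → during → yes.
P50 [t=82, t=102] → before → no.
P51 [t=169, t=265] → overlaps → no.
P52 [t=79, t=196] → before → no.
P53 [t=181, t=312] → overlaps → no.
P54 [t=138, t=295] → overlaps → no.
P55 [t=59, t=202] → before → no.
Result: P47, P49.

P47, P49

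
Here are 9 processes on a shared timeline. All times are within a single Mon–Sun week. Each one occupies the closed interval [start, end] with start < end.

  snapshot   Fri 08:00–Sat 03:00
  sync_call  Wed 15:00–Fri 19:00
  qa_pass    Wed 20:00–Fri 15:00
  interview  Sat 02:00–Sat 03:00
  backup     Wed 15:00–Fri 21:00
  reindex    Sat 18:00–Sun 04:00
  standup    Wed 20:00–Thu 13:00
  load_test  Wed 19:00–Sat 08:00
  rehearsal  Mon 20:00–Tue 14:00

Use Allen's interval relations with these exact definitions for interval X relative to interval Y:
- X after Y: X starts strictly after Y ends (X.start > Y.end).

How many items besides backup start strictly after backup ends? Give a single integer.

2

Target backup = [Wed 15:00, Fri 21:00].
interview [Sat 02:00, Sat 03:00] → after → counts.
load_test [Wed 19:00, Sat 08:00] → overlapped-by → no.
qa_pass [Wed 20:00, Fri 15:00] → during → no.
rehearsal [Mon 20:00, Tue 14:00] → before → no.
reindex [Sat 18:00, Sun 04:00] → after → counts.
snapshot [Fri 08:00, Sat 03:00] → overlapped-by → no.
standup [Wed 20:00, Thu 13:00] → during → no.
sync_call [Wed 15:00, Fri 19:00] → starts → no.
Total: 2.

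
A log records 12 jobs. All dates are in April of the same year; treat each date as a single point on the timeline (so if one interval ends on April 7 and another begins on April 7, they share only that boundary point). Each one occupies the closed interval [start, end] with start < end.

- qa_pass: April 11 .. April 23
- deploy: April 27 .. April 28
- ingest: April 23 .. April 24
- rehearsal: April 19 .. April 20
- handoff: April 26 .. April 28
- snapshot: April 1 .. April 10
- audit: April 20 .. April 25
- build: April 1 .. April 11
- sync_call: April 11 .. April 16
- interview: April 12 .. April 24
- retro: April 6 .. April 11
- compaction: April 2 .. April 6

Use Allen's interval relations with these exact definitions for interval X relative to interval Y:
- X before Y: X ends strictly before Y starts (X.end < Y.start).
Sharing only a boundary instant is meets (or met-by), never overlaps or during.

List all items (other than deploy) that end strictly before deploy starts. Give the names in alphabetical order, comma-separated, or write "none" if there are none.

audit, build, compaction, ingest, interview, qa_pass, rehearsal, retro, snapshot, sync_call

Target deploy = [April 27, April 28].
audit [April 20, April 25] → before → yes.
build [April 1, April 11] → before → yes.
compaction [April 2, April 6] → before → yes.
handoff [April 26, April 28] → finished-by → no.
ingest [April 23, April 24] → before → yes.
interview [April 12, April 24] → before → yes.
qa_pass [April 11, April 23] → before → yes.
rehearsal [April 19, April 20] → before → yes.
retro [April 6, April 11] → before → yes.
snapshot [April 1, April 10] → before → yes.
sync_call [April 11, April 16] → before → yes.
Result: audit, build, compaction, ingest, interview, qa_pass, rehearsal, retro, snapshot, sync_call.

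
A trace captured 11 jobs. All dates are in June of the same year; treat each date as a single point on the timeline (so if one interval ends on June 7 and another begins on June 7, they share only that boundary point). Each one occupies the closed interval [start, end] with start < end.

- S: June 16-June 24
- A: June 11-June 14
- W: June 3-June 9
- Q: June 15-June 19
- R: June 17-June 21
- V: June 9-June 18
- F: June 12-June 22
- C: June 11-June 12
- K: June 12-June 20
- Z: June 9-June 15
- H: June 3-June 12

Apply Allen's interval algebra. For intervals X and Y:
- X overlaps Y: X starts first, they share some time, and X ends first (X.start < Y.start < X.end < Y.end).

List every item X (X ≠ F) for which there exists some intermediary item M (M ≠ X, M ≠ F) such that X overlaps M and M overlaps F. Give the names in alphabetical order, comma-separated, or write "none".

Target F = [June 12, June 22].
Intermediaries M with M overlaps F: A, V, Z.
Via A — items with X overlaps A: H.
Via V — items with X overlaps V: H.
Via Z — items with X overlaps Z: H.
Union: H.

H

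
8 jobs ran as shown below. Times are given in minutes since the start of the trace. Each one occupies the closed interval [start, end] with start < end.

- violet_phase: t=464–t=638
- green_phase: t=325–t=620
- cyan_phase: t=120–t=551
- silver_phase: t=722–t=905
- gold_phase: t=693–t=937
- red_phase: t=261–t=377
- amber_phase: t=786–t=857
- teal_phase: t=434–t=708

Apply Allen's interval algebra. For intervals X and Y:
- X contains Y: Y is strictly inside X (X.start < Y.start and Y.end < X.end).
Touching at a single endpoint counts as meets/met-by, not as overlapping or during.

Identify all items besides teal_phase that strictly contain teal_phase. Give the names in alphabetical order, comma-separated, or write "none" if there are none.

Target teal_phase = [t=434, t=708].
amber_phase [t=786, t=857] → after → no.
cyan_phase [t=120, t=551] → overlaps → no.
gold_phase [t=693, t=937] → overlapped-by → no.
green_phase [t=325, t=620] → overlaps → no.
red_phase [t=261, t=377] → before → no.
silver_phase [t=722, t=905] → after → no.
violet_phase [t=464, t=638] → during → no.
Result: none.

none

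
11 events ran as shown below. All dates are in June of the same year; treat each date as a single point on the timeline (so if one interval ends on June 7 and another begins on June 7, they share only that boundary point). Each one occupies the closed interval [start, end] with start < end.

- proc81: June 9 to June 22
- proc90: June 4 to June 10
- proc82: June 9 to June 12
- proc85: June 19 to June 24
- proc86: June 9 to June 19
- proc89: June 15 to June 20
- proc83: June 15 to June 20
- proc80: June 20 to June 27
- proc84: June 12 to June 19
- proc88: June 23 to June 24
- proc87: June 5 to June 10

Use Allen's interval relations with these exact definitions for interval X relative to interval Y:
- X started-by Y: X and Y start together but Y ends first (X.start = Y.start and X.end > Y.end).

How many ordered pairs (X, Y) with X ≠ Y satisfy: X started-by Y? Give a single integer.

Checking all 110 ordered pairs for relation 'started-by'; matching pairs in alphabetical order:
(proc81, proc82): proc81 started-by proc82 ✓
(proc81, proc86): proc81 started-by proc86 ✓
(proc86, proc82): proc86 started-by proc82 ✓
Count: 3.

3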